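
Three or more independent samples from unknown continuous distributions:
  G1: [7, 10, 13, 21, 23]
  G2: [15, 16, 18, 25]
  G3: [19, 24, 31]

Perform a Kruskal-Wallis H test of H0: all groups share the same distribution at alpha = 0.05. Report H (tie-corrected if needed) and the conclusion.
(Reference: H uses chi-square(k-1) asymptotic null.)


Step 1: Combine all N = 12 observations and assign midranks.
sorted (value, group, rank): (7,G1,1), (10,G1,2), (13,G1,3), (15,G2,4), (16,G2,5), (18,G2,6), (19,G3,7), (21,G1,8), (23,G1,9), (24,G3,10), (25,G2,11), (31,G3,12)
Step 2: Sum ranks within each group.
R_1 = 23 (n_1 = 5)
R_2 = 26 (n_2 = 4)
R_3 = 29 (n_3 = 3)
Step 3: H = 12/(N(N+1)) * sum(R_i^2/n_i) - 3(N+1)
     = 12/(12*13) * (23^2/5 + 26^2/4 + 29^2/3) - 3*13
     = 0.076923 * 555.133 - 39
     = 3.702564.
Step 4: No ties, so H is used without correction.
Step 5: Under H0, H ~ chi^2(2); p-value = 0.157036.
Step 6: alpha = 0.05. fail to reject H0.

H = 3.7026, df = 2, p = 0.157036, fail to reject H0.


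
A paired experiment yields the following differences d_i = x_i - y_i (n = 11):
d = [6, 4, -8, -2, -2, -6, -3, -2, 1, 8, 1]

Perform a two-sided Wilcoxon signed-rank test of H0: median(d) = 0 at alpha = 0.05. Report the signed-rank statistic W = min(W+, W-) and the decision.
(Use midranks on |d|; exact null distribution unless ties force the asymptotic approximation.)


Step 1: Drop any zero differences (none here) and take |d_i|.
|d| = [6, 4, 8, 2, 2, 6, 3, 2, 1, 8, 1]
Step 2: Midrank |d_i| (ties get averaged ranks).
ranks: |6|->8.5, |4|->7, |8|->10.5, |2|->4, |2|->4, |6|->8.5, |3|->6, |2|->4, |1|->1.5, |8|->10.5, |1|->1.5
Step 3: Attach original signs; sum ranks with positive sign and with negative sign.
W+ = 8.5 + 7 + 1.5 + 10.5 + 1.5 = 29
W- = 10.5 + 4 + 4 + 8.5 + 6 + 4 = 37
(Check: W+ + W- = 66 should equal n(n+1)/2 = 66.)
Step 4: Test statistic W = min(W+, W-) = 29.
Step 5: Ties in |d|, so use the tie-corrected normal approximation.
        E[W] = n(n+1)/4 = 11*12/4 = 33.
        Tie groups: |d|=1 (t=2), |d|=2 (t=3), |d|=6 (t=2), |d|=8 (t=2); sum(t^3 - t) = 42.
        Var[W] = n(n+1)(2n+1)/24 - sum(t^3-t)/48 = 3036/24 - 42/48 = 125.625.
        z = (W - E[W]) / sqrt(Var[W]) = (29 - 33) / 11.2083 = -0.3569.
        Two-sided p = 2*Phi(z) = 0.721182.
Step 6: alpha = 0.05. fail to reject H0.

W+ = 29, W- = 37, W = min = 29, p = 0.721182, fail to reject H0.


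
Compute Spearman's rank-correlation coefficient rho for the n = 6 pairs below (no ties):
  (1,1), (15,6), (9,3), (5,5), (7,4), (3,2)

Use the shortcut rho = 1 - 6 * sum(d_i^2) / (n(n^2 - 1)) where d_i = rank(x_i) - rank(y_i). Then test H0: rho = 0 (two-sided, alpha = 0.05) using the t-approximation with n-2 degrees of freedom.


Step 1: Rank x and y separately (midranks; no ties here).
rank(x): 1->1, 15->6, 9->5, 5->3, 7->4, 3->2
rank(y): 1->1, 6->6, 3->3, 5->5, 4->4, 2->2
Step 2: d_i = R_x(i) - R_y(i); compute d_i^2.
  (1-1)^2=0, (6-6)^2=0, (5-3)^2=4, (3-5)^2=4, (4-4)^2=0, (2-2)^2=0
sum(d^2) = 8.
Step 3: rho = 1 - 6*8 / (6*(6^2 - 1)) = 1 - 48/210 = 0.771429.
Step 4: Under H0, t = rho * sqrt((n-2)/(1-rho^2)) = 2.4247 ~ t(4).
Step 5: Two-sided p-value from the t-distribution with 4 df = 0.072397.
Step 6: alpha = 0.05. fail to reject H0.

rho = 0.7714, p = 0.072397, fail to reject H0 at alpha = 0.05.


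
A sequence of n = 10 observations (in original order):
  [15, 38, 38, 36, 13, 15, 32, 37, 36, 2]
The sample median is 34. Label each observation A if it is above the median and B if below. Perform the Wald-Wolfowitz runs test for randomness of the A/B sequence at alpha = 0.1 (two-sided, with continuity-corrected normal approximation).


Step 1: Compute median = 34; label A = above, B = below.
Labels in order: BAAABBBAAB  (n_A = 5, n_B = 5)
Step 2: Count runs R = 5.
Step 3: Under H0 (random ordering), E[R] = 2*n_A*n_B/(n_A+n_B) + 1 = 2*5*5/10 + 1 = 6.0000.
        Var[R] = 2*n_A*n_B*(2*n_A*n_B - n_A - n_B) / ((n_A+n_B)^2 * (n_A+n_B-1)) = 2000/900 = 2.2222.
        SD[R] = 1.4907.
Step 4: Continuity-corrected z = (R + 0.5 - E[R]) / SD[R] = (5 + 0.5 - 6.0000) / 1.4907 = -0.3354.
Step 5: Two-sided p-value via normal approximation = 2*(1 - Phi(|z|)) = 0.737316.
Step 6: alpha = 0.1. fail to reject H0.

R = 5, z = -0.3354, p = 0.737316, fail to reject H0.


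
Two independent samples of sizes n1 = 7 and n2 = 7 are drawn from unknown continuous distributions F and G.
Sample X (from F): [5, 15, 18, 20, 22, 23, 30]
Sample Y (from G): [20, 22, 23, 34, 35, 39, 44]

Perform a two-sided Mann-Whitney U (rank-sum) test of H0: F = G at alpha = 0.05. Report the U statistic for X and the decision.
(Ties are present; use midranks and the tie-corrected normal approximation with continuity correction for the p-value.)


Step 1: Combine and sort all 14 observations; assign midranks.
sorted (value, group): (5,X), (15,X), (18,X), (20,X), (20,Y), (22,X), (22,Y), (23,X), (23,Y), (30,X), (34,Y), (35,Y), (39,Y), (44,Y)
ranks: 5->1, 15->2, 18->3, 20->4.5, 20->4.5, 22->6.5, 22->6.5, 23->8.5, 23->8.5, 30->10, 34->11, 35->12, 39->13, 44->14
Step 2: Rank sum for X: R1 = 1 + 2 + 3 + 4.5 + 6.5 + 8.5 + 10 = 35.5.
Step 3: U_X = R1 - n1(n1+1)/2 = 35.5 - 7*8/2 = 35.5 - 28 = 7.5.
       U_Y = n1*n2 - U_X = 49 - 7.5 = 41.5.
Step 4: Ties are present, so use the tie-corrected normal approximation (with continuity correction) for the p-value.
Step 5: p-value = 0.034406; compare to alpha = 0.05. reject H0.

U_X = 7.5, p = 0.034406, reject H0 at alpha = 0.05.


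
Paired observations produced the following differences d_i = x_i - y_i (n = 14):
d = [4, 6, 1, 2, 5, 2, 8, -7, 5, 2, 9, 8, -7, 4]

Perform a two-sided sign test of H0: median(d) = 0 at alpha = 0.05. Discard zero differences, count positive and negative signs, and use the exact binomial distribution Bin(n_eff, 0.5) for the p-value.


Step 1: Discard zero differences. Original n = 14; n_eff = number of nonzero differences = 14.
Nonzero differences (with sign): +4, +6, +1, +2, +5, +2, +8, -7, +5, +2, +9, +8, -7, +4
Step 2: Count signs: positive = 12, negative = 2.
Step 3: Under H0: P(positive) = 0.5, so the number of positives S ~ Bin(14, 0.5).
Step 4: Two-sided exact p-value = sum of Bin(14,0.5) probabilities at or below the observed probability = 0.012939.
Step 5: alpha = 0.05. reject H0.

n_eff = 14, pos = 12, neg = 2, p = 0.012939, reject H0.


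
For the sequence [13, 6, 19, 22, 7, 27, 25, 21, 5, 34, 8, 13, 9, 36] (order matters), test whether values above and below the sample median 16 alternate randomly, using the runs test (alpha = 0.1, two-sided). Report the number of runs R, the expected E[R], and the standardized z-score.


Step 1: Compute median = 16; label A = above, B = below.
Labels in order: BBAABAAABABBBA  (n_A = 7, n_B = 7)
Step 2: Count runs R = 8.
Step 3: Under H0 (random ordering), E[R] = 2*n_A*n_B/(n_A+n_B) + 1 = 2*7*7/14 + 1 = 8.0000.
        Var[R] = 2*n_A*n_B*(2*n_A*n_B - n_A - n_B) / ((n_A+n_B)^2 * (n_A+n_B-1)) = 8232/2548 = 3.2308.
        SD[R] = 1.7974.
Step 4: R = E[R], so z = 0 with no continuity correction.
Step 5: Two-sided p-value via normal approximation = 2*(1 - Phi(|z|)) = 1.000000.
Step 6: alpha = 0.1. fail to reject H0.

R = 8, z = 0.0000, p = 1.000000, fail to reject H0.


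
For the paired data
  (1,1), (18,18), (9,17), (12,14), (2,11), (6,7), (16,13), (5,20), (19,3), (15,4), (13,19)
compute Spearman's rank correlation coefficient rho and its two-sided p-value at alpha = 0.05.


Step 1: Rank x and y separately (midranks; no ties here).
rank(x): 1->1, 18->10, 9->5, 12->6, 2->2, 6->4, 16->9, 5->3, 19->11, 15->8, 13->7
rank(y): 1->1, 18->9, 17->8, 14->7, 11->5, 7->4, 13->6, 20->11, 3->2, 4->3, 19->10
Step 2: d_i = R_x(i) - R_y(i); compute d_i^2.
  (1-1)^2=0, (10-9)^2=1, (5-8)^2=9, (6-7)^2=1, (2-5)^2=9, (4-4)^2=0, (9-6)^2=9, (3-11)^2=64, (11-2)^2=81, (8-3)^2=25, (7-10)^2=9
sum(d^2) = 208.
Step 3: rho = 1 - 6*208 / (11*(11^2 - 1)) = 1 - 1248/1320 = 0.054545.
Step 4: Under H0, t = rho * sqrt((n-2)/(1-rho^2)) = 0.1639 ~ t(9).
Step 5: Two-sided p-value from the t-distribution with 9 df = 0.873447.
Step 6: alpha = 0.05. fail to reject H0.

rho = 0.0545, p = 0.873447, fail to reject H0 at alpha = 0.05.


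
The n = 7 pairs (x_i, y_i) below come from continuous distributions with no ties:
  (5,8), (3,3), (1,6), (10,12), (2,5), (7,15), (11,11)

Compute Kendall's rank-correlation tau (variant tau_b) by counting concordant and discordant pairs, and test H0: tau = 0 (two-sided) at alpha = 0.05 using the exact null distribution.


Step 1: Enumerate the 21 unordered pairs (i,j) with i<j and classify each by sign(x_j-x_i) * sign(y_j-y_i).
  (1,2):dx=-2,dy=-5->C; (1,3):dx=-4,dy=-2->C; (1,4):dx=+5,dy=+4->C; (1,5):dx=-3,dy=-3->C
  (1,6):dx=+2,dy=+7->C; (1,7):dx=+6,dy=+3->C; (2,3):dx=-2,dy=+3->D; (2,4):dx=+7,dy=+9->C
  (2,5):dx=-1,dy=+2->D; (2,6):dx=+4,dy=+12->C; (2,7):dx=+8,dy=+8->C; (3,4):dx=+9,dy=+6->C
  (3,5):dx=+1,dy=-1->D; (3,6):dx=+6,dy=+9->C; (3,7):dx=+10,dy=+5->C; (4,5):dx=-8,dy=-7->C
  (4,6):dx=-3,dy=+3->D; (4,7):dx=+1,dy=-1->D; (5,6):dx=+5,dy=+10->C; (5,7):dx=+9,dy=+6->C
  (6,7):dx=+4,dy=-4->D
Step 2: C = 15, D = 6, total pairs = 21.
Step 3: tau = (C - D)/(n(n-1)/2) = (15 - 6)/21 = 0.428571.
Step 4: Exact two-sided p-value (enumerate n! = 5040 permutations of y under H0): p = 0.238889.
Step 5: alpha = 0.05. fail to reject H0.

tau_b = 0.4286 (C=15, D=6), p = 0.238889, fail to reject H0.


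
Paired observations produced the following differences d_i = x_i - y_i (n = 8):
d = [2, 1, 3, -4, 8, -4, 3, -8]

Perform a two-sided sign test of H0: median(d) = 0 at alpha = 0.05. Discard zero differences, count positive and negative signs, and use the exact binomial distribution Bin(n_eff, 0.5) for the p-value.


Step 1: Discard zero differences. Original n = 8; n_eff = number of nonzero differences = 8.
Nonzero differences (with sign): +2, +1, +3, -4, +8, -4, +3, -8
Step 2: Count signs: positive = 5, negative = 3.
Step 3: Under H0: P(positive) = 0.5, so the number of positives S ~ Bin(8, 0.5).
Step 4: Two-sided exact p-value = sum of Bin(8,0.5) probabilities at or below the observed probability = 0.726562.
Step 5: alpha = 0.05. fail to reject H0.

n_eff = 8, pos = 5, neg = 3, p = 0.726562, fail to reject H0.


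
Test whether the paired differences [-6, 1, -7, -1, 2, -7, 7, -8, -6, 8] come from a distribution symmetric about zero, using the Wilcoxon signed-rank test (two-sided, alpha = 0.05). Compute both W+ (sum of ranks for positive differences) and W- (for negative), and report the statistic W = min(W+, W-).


Step 1: Drop any zero differences (none here) and take |d_i|.
|d| = [6, 1, 7, 1, 2, 7, 7, 8, 6, 8]
Step 2: Midrank |d_i| (ties get averaged ranks).
ranks: |6|->4.5, |1|->1.5, |7|->7, |1|->1.5, |2|->3, |7|->7, |7|->7, |8|->9.5, |6|->4.5, |8|->9.5
Step 3: Attach original signs; sum ranks with positive sign and with negative sign.
W+ = 1.5 + 3 + 7 + 9.5 = 21
W- = 4.5 + 7 + 1.5 + 7 + 9.5 + 4.5 = 34
(Check: W+ + W- = 55 should equal n(n+1)/2 = 55.)
Step 4: Test statistic W = min(W+, W-) = 21.
Step 5: Ties in |d|, so use the tie-corrected normal approximation.
        E[W] = n(n+1)/4 = 10*11/4 = 27.5.
        Tie groups: |d|=1 (t=2), |d|=6 (t=2), |d|=7 (t=3), |d|=8 (t=2); sum(t^3 - t) = 42.
        Var[W] = n(n+1)(2n+1)/24 - sum(t^3-t)/48 = 2310/24 - 42/48 = 95.375.
        z = (W - E[W]) / sqrt(Var[W]) = (21 - 27.5) / 9.7660 = -0.6656.
        Two-sided p = 2*Phi(z) = 0.505684.
Step 6: alpha = 0.05. fail to reject H0.

W+ = 21, W- = 34, W = min = 21, p = 0.505684, fail to reject H0.


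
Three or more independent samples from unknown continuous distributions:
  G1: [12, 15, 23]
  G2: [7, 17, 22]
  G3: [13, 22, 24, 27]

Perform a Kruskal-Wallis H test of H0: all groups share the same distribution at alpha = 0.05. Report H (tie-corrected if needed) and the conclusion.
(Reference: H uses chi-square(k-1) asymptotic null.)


Step 1: Combine all N = 10 observations and assign midranks.
sorted (value, group, rank): (7,G2,1), (12,G1,2), (13,G3,3), (15,G1,4), (17,G2,5), (22,G2,6.5), (22,G3,6.5), (23,G1,8), (24,G3,9), (27,G3,10)
Step 2: Sum ranks within each group.
R_1 = 14 (n_1 = 3)
R_2 = 12.5 (n_2 = 3)
R_3 = 28.5 (n_3 = 4)
Step 3: H = 12/(N(N+1)) * sum(R_i^2/n_i) - 3(N+1)
     = 12/(10*11) * (14^2/3 + 12.5^2/3 + 28.5^2/4) - 3*11
     = 0.109091 * 320.479 - 33
     = 1.961364.
Step 4: Ties present; correction factor C = 1 - 6/(10^3 - 10) = 0.993939. Corrected H = 1.961364 / 0.993939 = 1.973323.
Step 5: Under H0, H ~ chi^2(2); p-value = 0.372819.
Step 6: alpha = 0.05. fail to reject H0.

H = 1.9733, df = 2, p = 0.372819, fail to reject H0.


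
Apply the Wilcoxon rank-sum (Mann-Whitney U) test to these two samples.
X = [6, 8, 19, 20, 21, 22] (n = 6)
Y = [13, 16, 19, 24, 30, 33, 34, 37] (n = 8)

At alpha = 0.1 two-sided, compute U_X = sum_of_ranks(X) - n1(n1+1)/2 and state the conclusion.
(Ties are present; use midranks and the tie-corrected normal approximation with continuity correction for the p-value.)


Step 1: Combine and sort all 14 observations; assign midranks.
sorted (value, group): (6,X), (8,X), (13,Y), (16,Y), (19,X), (19,Y), (20,X), (21,X), (22,X), (24,Y), (30,Y), (33,Y), (34,Y), (37,Y)
ranks: 6->1, 8->2, 13->3, 16->4, 19->5.5, 19->5.5, 20->7, 21->8, 22->9, 24->10, 30->11, 33->12, 34->13, 37->14
Step 2: Rank sum for X: R1 = 1 + 2 + 5.5 + 7 + 8 + 9 = 32.5.
Step 3: U_X = R1 - n1(n1+1)/2 = 32.5 - 6*7/2 = 32.5 - 21 = 11.5.
       U_Y = n1*n2 - U_X = 48 - 11.5 = 36.5.
Step 4: Ties are present, so use the tie-corrected normal approximation (with continuity correction) for the p-value.
Step 5: p-value = 0.120926; compare to alpha = 0.1. fail to reject H0.

U_X = 11.5, p = 0.120926, fail to reject H0 at alpha = 0.1.


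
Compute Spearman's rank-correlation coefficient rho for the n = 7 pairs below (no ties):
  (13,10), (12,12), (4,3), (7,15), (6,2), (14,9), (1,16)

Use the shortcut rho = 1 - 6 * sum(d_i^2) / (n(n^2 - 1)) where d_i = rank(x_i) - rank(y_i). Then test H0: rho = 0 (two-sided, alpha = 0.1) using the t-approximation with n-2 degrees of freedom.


Step 1: Rank x and y separately (midranks; no ties here).
rank(x): 13->6, 12->5, 4->2, 7->4, 6->3, 14->7, 1->1
rank(y): 10->4, 12->5, 3->2, 15->6, 2->1, 9->3, 16->7
Step 2: d_i = R_x(i) - R_y(i); compute d_i^2.
  (6-4)^2=4, (5-5)^2=0, (2-2)^2=0, (4-6)^2=4, (3-1)^2=4, (7-3)^2=16, (1-7)^2=36
sum(d^2) = 64.
Step 3: rho = 1 - 6*64 / (7*(7^2 - 1)) = 1 - 384/336 = -0.142857.
Step 4: Under H0, t = rho * sqrt((n-2)/(1-rho^2)) = -0.3227 ~ t(5).
Step 5: Two-sided p-value from the t-distribution with 5 df = 0.759945.
Step 6: alpha = 0.1. fail to reject H0.

rho = -0.1429, p = 0.759945, fail to reject H0 at alpha = 0.1.


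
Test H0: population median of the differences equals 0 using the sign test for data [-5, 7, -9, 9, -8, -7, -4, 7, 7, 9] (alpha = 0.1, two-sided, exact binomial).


Step 1: Discard zero differences. Original n = 10; n_eff = number of nonzero differences = 10.
Nonzero differences (with sign): -5, +7, -9, +9, -8, -7, -4, +7, +7, +9
Step 2: Count signs: positive = 5, negative = 5.
Step 3: Under H0: P(positive) = 0.5, so the number of positives S ~ Bin(10, 0.5).
Step 4: Two-sided exact p-value = sum of Bin(10,0.5) probabilities at or below the observed probability = 1.000000.
Step 5: alpha = 0.1. fail to reject H0.

n_eff = 10, pos = 5, neg = 5, p = 1.000000, fail to reject H0.


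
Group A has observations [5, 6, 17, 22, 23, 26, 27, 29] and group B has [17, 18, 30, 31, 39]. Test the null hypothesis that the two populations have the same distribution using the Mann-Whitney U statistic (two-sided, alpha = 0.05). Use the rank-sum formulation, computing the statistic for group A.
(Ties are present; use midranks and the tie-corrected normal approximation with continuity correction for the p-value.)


Step 1: Combine and sort all 13 observations; assign midranks.
sorted (value, group): (5,X), (6,X), (17,X), (17,Y), (18,Y), (22,X), (23,X), (26,X), (27,X), (29,X), (30,Y), (31,Y), (39,Y)
ranks: 5->1, 6->2, 17->3.5, 17->3.5, 18->5, 22->6, 23->7, 26->8, 27->9, 29->10, 30->11, 31->12, 39->13
Step 2: Rank sum for X: R1 = 1 + 2 + 3.5 + 6 + 7 + 8 + 9 + 10 = 46.5.
Step 3: U_X = R1 - n1(n1+1)/2 = 46.5 - 8*9/2 = 46.5 - 36 = 10.5.
       U_Y = n1*n2 - U_X = 40 - 10.5 = 29.5.
Step 4: Ties are present, so use the tie-corrected normal approximation (with continuity correction) for the p-value.
Step 5: p-value = 0.187076; compare to alpha = 0.05. fail to reject H0.

U_X = 10.5, p = 0.187076, fail to reject H0 at alpha = 0.05.


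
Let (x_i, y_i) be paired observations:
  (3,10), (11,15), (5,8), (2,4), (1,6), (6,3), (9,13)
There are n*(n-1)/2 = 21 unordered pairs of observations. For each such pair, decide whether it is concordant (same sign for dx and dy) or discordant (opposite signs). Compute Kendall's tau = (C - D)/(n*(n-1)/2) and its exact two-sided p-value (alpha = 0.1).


Step 1: Enumerate the 21 unordered pairs (i,j) with i<j and classify each by sign(x_j-x_i) * sign(y_j-y_i).
  (1,2):dx=+8,dy=+5->C; (1,3):dx=+2,dy=-2->D; (1,4):dx=-1,dy=-6->C; (1,5):dx=-2,dy=-4->C
  (1,6):dx=+3,dy=-7->D; (1,7):dx=+6,dy=+3->C; (2,3):dx=-6,dy=-7->C; (2,4):dx=-9,dy=-11->C
  (2,5):dx=-10,dy=-9->C; (2,6):dx=-5,dy=-12->C; (2,7):dx=-2,dy=-2->C; (3,4):dx=-3,dy=-4->C
  (3,5):dx=-4,dy=-2->C; (3,6):dx=+1,dy=-5->D; (3,7):dx=+4,dy=+5->C; (4,5):dx=-1,dy=+2->D
  (4,6):dx=+4,dy=-1->D; (4,7):dx=+7,dy=+9->C; (5,6):dx=+5,dy=-3->D; (5,7):dx=+8,dy=+7->C
  (6,7):dx=+3,dy=+10->C
Step 2: C = 15, D = 6, total pairs = 21.
Step 3: tau = (C - D)/(n(n-1)/2) = (15 - 6)/21 = 0.428571.
Step 4: Exact two-sided p-value (enumerate n! = 5040 permutations of y under H0): p = 0.238889.
Step 5: alpha = 0.1. fail to reject H0.

tau_b = 0.4286 (C=15, D=6), p = 0.238889, fail to reject H0.


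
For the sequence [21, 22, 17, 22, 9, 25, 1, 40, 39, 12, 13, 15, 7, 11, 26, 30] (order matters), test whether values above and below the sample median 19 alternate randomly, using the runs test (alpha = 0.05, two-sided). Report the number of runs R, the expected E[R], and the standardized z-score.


Step 1: Compute median = 19; label A = above, B = below.
Labels in order: AABABABAABBBBBAA  (n_A = 8, n_B = 8)
Step 2: Count runs R = 9.
Step 3: Under H0 (random ordering), E[R] = 2*n_A*n_B/(n_A+n_B) + 1 = 2*8*8/16 + 1 = 9.0000.
        Var[R] = 2*n_A*n_B*(2*n_A*n_B - n_A - n_B) / ((n_A+n_B)^2 * (n_A+n_B-1)) = 14336/3840 = 3.7333.
        SD[R] = 1.9322.
Step 4: R = E[R], so z = 0 with no continuity correction.
Step 5: Two-sided p-value via normal approximation = 2*(1 - Phi(|z|)) = 1.000000.
Step 6: alpha = 0.05. fail to reject H0.

R = 9, z = 0.0000, p = 1.000000, fail to reject H0.


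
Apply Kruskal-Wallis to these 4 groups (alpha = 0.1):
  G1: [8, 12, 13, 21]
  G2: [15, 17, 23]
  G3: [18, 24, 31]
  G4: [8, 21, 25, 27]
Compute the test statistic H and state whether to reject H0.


Step 1: Combine all N = 14 observations and assign midranks.
sorted (value, group, rank): (8,G1,1.5), (8,G4,1.5), (12,G1,3), (13,G1,4), (15,G2,5), (17,G2,6), (18,G3,7), (21,G1,8.5), (21,G4,8.5), (23,G2,10), (24,G3,11), (25,G4,12), (27,G4,13), (31,G3,14)
Step 2: Sum ranks within each group.
R_1 = 17 (n_1 = 4)
R_2 = 21 (n_2 = 3)
R_3 = 32 (n_3 = 3)
R_4 = 35 (n_4 = 4)
Step 3: H = 12/(N(N+1)) * sum(R_i^2/n_i) - 3(N+1)
     = 12/(14*15) * (17^2/4 + 21^2/3 + 32^2/3 + 35^2/4) - 3*15
     = 0.057143 * 866.833 - 45
     = 4.533333.
Step 4: Ties present; correction factor C = 1 - 12/(14^3 - 14) = 0.995604. Corrected H = 4.533333 / 0.995604 = 4.553348.
Step 5: Under H0, H ~ chi^2(3); p-value = 0.207581.
Step 6: alpha = 0.1. fail to reject H0.

H = 4.5533, df = 3, p = 0.207581, fail to reject H0.


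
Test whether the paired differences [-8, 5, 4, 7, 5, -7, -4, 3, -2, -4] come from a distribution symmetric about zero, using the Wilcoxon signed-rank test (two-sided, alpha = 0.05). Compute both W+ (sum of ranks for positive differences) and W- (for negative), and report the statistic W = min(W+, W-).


Step 1: Drop any zero differences (none here) and take |d_i|.
|d| = [8, 5, 4, 7, 5, 7, 4, 3, 2, 4]
Step 2: Midrank |d_i| (ties get averaged ranks).
ranks: |8|->10, |5|->6.5, |4|->4, |7|->8.5, |5|->6.5, |7|->8.5, |4|->4, |3|->2, |2|->1, |4|->4
Step 3: Attach original signs; sum ranks with positive sign and with negative sign.
W+ = 6.5 + 4 + 8.5 + 6.5 + 2 = 27.5
W- = 10 + 8.5 + 4 + 1 + 4 = 27.5
(Check: W+ + W- = 55 should equal n(n+1)/2 = 55.)
Step 4: Test statistic W = min(W+, W-) = 27.5.
Step 5: Ties in |d|, so use the tie-corrected normal approximation.
        E[W] = n(n+1)/4 = 10*11/4 = 27.5.
        Tie groups: |d|=4 (t=3), |d|=5 (t=2), |d|=7 (t=2); sum(t^3 - t) = 36.
        Var[W] = n(n+1)(2n+1)/24 - sum(t^3-t)/48 = 2310/24 - 36/48 = 95.5.
        z = (W - E[W]) / sqrt(Var[W]) = (27.5 - 27.5) / 9.7724 = 0.0000.
        Two-sided p = 2*Phi(z) = 1.000000.
Step 6: alpha = 0.05. fail to reject H0.

W+ = 27.5, W- = 27.5, W = min = 27.5, p = 1.000000, fail to reject H0.


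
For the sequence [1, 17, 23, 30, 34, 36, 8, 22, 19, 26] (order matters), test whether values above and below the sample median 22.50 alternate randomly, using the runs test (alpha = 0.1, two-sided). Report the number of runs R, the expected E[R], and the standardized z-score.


Step 1: Compute median = 22.50; label A = above, B = below.
Labels in order: BBAAAABBBA  (n_A = 5, n_B = 5)
Step 2: Count runs R = 4.
Step 3: Under H0 (random ordering), E[R] = 2*n_A*n_B/(n_A+n_B) + 1 = 2*5*5/10 + 1 = 6.0000.
        Var[R] = 2*n_A*n_B*(2*n_A*n_B - n_A - n_B) / ((n_A+n_B)^2 * (n_A+n_B-1)) = 2000/900 = 2.2222.
        SD[R] = 1.4907.
Step 4: Continuity-corrected z = (R + 0.5 - E[R]) / SD[R] = (4 + 0.5 - 6.0000) / 1.4907 = -1.0062.
Step 5: Two-sided p-value via normal approximation = 2*(1 - Phi(|z|)) = 0.314305.
Step 6: alpha = 0.1. fail to reject H0.

R = 4, z = -1.0062, p = 0.314305, fail to reject H0.


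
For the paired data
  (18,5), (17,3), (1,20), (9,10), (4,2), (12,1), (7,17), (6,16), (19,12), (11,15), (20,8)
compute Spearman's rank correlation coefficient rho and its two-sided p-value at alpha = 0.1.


Step 1: Rank x and y separately (midranks; no ties here).
rank(x): 18->9, 17->8, 1->1, 9->5, 4->2, 12->7, 7->4, 6->3, 19->10, 11->6, 20->11
rank(y): 5->4, 3->3, 20->11, 10->6, 2->2, 1->1, 17->10, 16->9, 12->7, 15->8, 8->5
Step 2: d_i = R_x(i) - R_y(i); compute d_i^2.
  (9-4)^2=25, (8-3)^2=25, (1-11)^2=100, (5-6)^2=1, (2-2)^2=0, (7-1)^2=36, (4-10)^2=36, (3-9)^2=36, (10-7)^2=9, (6-8)^2=4, (11-5)^2=36
sum(d^2) = 308.
Step 3: rho = 1 - 6*308 / (11*(11^2 - 1)) = 1 - 1848/1320 = -0.400000.
Step 4: Under H0, t = rho * sqrt((n-2)/(1-rho^2)) = -1.3093 ~ t(9).
Step 5: Two-sided p-value from the t-distribution with 9 df = 0.222868.
Step 6: alpha = 0.1. fail to reject H0.

rho = -0.4000, p = 0.222868, fail to reject H0 at alpha = 0.1.


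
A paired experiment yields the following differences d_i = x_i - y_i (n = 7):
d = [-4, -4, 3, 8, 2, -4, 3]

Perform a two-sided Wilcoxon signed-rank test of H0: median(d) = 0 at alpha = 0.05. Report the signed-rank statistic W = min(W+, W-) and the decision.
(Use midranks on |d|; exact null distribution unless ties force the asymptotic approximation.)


Step 1: Drop any zero differences (none here) and take |d_i|.
|d| = [4, 4, 3, 8, 2, 4, 3]
Step 2: Midrank |d_i| (ties get averaged ranks).
ranks: |4|->5, |4|->5, |3|->2.5, |8|->7, |2|->1, |4|->5, |3|->2.5
Step 3: Attach original signs; sum ranks with positive sign and with negative sign.
W+ = 2.5 + 7 + 1 + 2.5 = 13
W- = 5 + 5 + 5 = 15
(Check: W+ + W- = 28 should equal n(n+1)/2 = 28.)
Step 4: Test statistic W = min(W+, W-) = 13.
Step 5: Ties in |d|, so use the tie-corrected normal approximation.
        E[W] = n(n+1)/4 = 7*8/4 = 14.
        Tie groups: |d|=3 (t=2), |d|=4 (t=3); sum(t^3 - t) = 30.
        Var[W] = n(n+1)(2n+1)/24 - sum(t^3-t)/48 = 840/24 - 30/48 = 34.375.
        z = (W - E[W]) / sqrt(Var[W]) = (13 - 14) / 5.8630 = -0.1706.
        Two-sided p = 2*Phi(z) = 0.864569.
Step 6: alpha = 0.05. fail to reject H0.

W+ = 13, W- = 15, W = min = 13, p = 0.864569, fail to reject H0.


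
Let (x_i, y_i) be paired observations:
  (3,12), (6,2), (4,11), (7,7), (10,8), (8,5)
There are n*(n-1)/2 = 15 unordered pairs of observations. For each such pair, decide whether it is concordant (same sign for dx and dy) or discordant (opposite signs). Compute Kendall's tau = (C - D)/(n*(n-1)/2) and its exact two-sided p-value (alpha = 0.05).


Step 1: Enumerate the 15 unordered pairs (i,j) with i<j and classify each by sign(x_j-x_i) * sign(y_j-y_i).
  (1,2):dx=+3,dy=-10->D; (1,3):dx=+1,dy=-1->D; (1,4):dx=+4,dy=-5->D; (1,5):dx=+7,dy=-4->D
  (1,6):dx=+5,dy=-7->D; (2,3):dx=-2,dy=+9->D; (2,4):dx=+1,dy=+5->C; (2,5):dx=+4,dy=+6->C
  (2,6):dx=+2,dy=+3->C; (3,4):dx=+3,dy=-4->D; (3,5):dx=+6,dy=-3->D; (3,6):dx=+4,dy=-6->D
  (4,5):dx=+3,dy=+1->C; (4,6):dx=+1,dy=-2->D; (5,6):dx=-2,dy=-3->C
Step 2: C = 5, D = 10, total pairs = 15.
Step 3: tau = (C - D)/(n(n-1)/2) = (5 - 10)/15 = -0.333333.
Step 4: Exact two-sided p-value (enumerate n! = 720 permutations of y under H0): p = 0.469444.
Step 5: alpha = 0.05. fail to reject H0.

tau_b = -0.3333 (C=5, D=10), p = 0.469444, fail to reject H0.


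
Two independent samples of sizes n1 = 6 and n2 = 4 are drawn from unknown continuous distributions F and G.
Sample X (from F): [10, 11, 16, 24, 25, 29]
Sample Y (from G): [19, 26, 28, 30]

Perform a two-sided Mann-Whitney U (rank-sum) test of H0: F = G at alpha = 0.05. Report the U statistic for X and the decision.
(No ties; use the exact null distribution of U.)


Step 1: Combine and sort all 10 observations; assign midranks.
sorted (value, group): (10,X), (11,X), (16,X), (19,Y), (24,X), (25,X), (26,Y), (28,Y), (29,X), (30,Y)
ranks: 10->1, 11->2, 16->3, 19->4, 24->5, 25->6, 26->7, 28->8, 29->9, 30->10
Step 2: Rank sum for X: R1 = 1 + 2 + 3 + 5 + 6 + 9 = 26.
Step 3: U_X = R1 - n1(n1+1)/2 = 26 - 6*7/2 = 26 - 21 = 5.
       U_Y = n1*n2 - U_X = 24 - 5 = 19.
Step 4: No ties, so the exact null distribution of U (based on enumerating the C(10,6) = 210 equally likely rank assignments) gives the two-sided p-value.
Step 5: p-value = 0.171429; compare to alpha = 0.05. fail to reject H0.

U_X = 5, p = 0.171429, fail to reject H0 at alpha = 0.05.


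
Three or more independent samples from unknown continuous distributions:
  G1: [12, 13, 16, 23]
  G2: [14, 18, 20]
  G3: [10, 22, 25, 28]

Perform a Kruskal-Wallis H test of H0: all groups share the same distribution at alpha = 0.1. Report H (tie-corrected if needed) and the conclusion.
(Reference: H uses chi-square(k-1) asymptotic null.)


Step 1: Combine all N = 11 observations and assign midranks.
sorted (value, group, rank): (10,G3,1), (12,G1,2), (13,G1,3), (14,G2,4), (16,G1,5), (18,G2,6), (20,G2,7), (22,G3,8), (23,G1,9), (25,G3,10), (28,G3,11)
Step 2: Sum ranks within each group.
R_1 = 19 (n_1 = 4)
R_2 = 17 (n_2 = 3)
R_3 = 30 (n_3 = 4)
Step 3: H = 12/(N(N+1)) * sum(R_i^2/n_i) - 3(N+1)
     = 12/(11*12) * (19^2/4 + 17^2/3 + 30^2/4) - 3*12
     = 0.090909 * 411.583 - 36
     = 1.416667.
Step 4: No ties, so H is used without correction.
Step 5: Under H0, H ~ chi^2(2); p-value = 0.492464.
Step 6: alpha = 0.1. fail to reject H0.

H = 1.4167, df = 2, p = 0.492464, fail to reject H0.


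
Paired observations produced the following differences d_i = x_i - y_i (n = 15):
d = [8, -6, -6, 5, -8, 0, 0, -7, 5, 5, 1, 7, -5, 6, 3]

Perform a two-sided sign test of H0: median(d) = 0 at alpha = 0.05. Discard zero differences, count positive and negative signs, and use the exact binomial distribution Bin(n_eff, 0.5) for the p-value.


Step 1: Discard zero differences. Original n = 15; n_eff = number of nonzero differences = 13.
Nonzero differences (with sign): +8, -6, -6, +5, -8, -7, +5, +5, +1, +7, -5, +6, +3
Step 2: Count signs: positive = 8, negative = 5.
Step 3: Under H0: P(positive) = 0.5, so the number of positives S ~ Bin(13, 0.5).
Step 4: Two-sided exact p-value = sum of Bin(13,0.5) probabilities at or below the observed probability = 0.581055.
Step 5: alpha = 0.05. fail to reject H0.

n_eff = 13, pos = 8, neg = 5, p = 0.581055, fail to reject H0.


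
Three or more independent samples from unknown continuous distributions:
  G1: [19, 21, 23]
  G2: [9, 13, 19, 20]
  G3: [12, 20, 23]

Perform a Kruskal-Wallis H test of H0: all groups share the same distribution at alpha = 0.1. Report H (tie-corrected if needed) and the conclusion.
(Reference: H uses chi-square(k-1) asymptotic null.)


Step 1: Combine all N = 10 observations and assign midranks.
sorted (value, group, rank): (9,G2,1), (12,G3,2), (13,G2,3), (19,G1,4.5), (19,G2,4.5), (20,G2,6.5), (20,G3,6.5), (21,G1,8), (23,G1,9.5), (23,G3,9.5)
Step 2: Sum ranks within each group.
R_1 = 22 (n_1 = 3)
R_2 = 15 (n_2 = 4)
R_3 = 18 (n_3 = 3)
Step 3: H = 12/(N(N+1)) * sum(R_i^2/n_i) - 3(N+1)
     = 12/(10*11) * (22^2/3 + 15^2/4 + 18^2/3) - 3*11
     = 0.109091 * 325.583 - 33
     = 2.518182.
Step 4: Ties present; correction factor C = 1 - 18/(10^3 - 10) = 0.981818. Corrected H = 2.518182 / 0.981818 = 2.564815.
Step 5: Under H0, H ~ chi^2(2); p-value = 0.277369.
Step 6: alpha = 0.1. fail to reject H0.

H = 2.5648, df = 2, p = 0.277369, fail to reject H0.


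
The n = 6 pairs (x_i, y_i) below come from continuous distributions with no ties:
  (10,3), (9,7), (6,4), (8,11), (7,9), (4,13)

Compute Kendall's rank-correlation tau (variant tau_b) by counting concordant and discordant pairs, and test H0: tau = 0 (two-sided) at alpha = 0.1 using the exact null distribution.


Step 1: Enumerate the 15 unordered pairs (i,j) with i<j and classify each by sign(x_j-x_i) * sign(y_j-y_i).
  (1,2):dx=-1,dy=+4->D; (1,3):dx=-4,dy=+1->D; (1,4):dx=-2,dy=+8->D; (1,5):dx=-3,dy=+6->D
  (1,6):dx=-6,dy=+10->D; (2,3):dx=-3,dy=-3->C; (2,4):dx=-1,dy=+4->D; (2,5):dx=-2,dy=+2->D
  (2,6):dx=-5,dy=+6->D; (3,4):dx=+2,dy=+7->C; (3,5):dx=+1,dy=+5->C; (3,6):dx=-2,dy=+9->D
  (4,5):dx=-1,dy=-2->C; (4,6):dx=-4,dy=+2->D; (5,6):dx=-3,dy=+4->D
Step 2: C = 4, D = 11, total pairs = 15.
Step 3: tau = (C - D)/(n(n-1)/2) = (4 - 11)/15 = -0.466667.
Step 4: Exact two-sided p-value (enumerate n! = 720 permutations of y under H0): p = 0.272222.
Step 5: alpha = 0.1. fail to reject H0.

tau_b = -0.4667 (C=4, D=11), p = 0.272222, fail to reject H0.


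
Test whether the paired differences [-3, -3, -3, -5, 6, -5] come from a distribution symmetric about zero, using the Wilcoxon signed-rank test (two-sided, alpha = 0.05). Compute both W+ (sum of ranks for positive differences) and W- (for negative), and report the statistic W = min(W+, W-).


Step 1: Drop any zero differences (none here) and take |d_i|.
|d| = [3, 3, 3, 5, 6, 5]
Step 2: Midrank |d_i| (ties get averaged ranks).
ranks: |3|->2, |3|->2, |3|->2, |5|->4.5, |6|->6, |5|->4.5
Step 3: Attach original signs; sum ranks with positive sign and with negative sign.
W+ = 6 = 6
W- = 2 + 2 + 2 + 4.5 + 4.5 = 15
(Check: W+ + W- = 21 should equal n(n+1)/2 = 21.)
Step 4: Test statistic W = min(W+, W-) = 6.
Step 5: Ties in |d|, so use the tie-corrected normal approximation.
        E[W] = n(n+1)/4 = 6*7/4 = 10.5.
        Tie groups: |d|=3 (t=3), |d|=5 (t=2); sum(t^3 - t) = 30.
        Var[W] = n(n+1)(2n+1)/24 - sum(t^3-t)/48 = 546/24 - 30/48 = 22.125.
        z = (W - E[W]) / sqrt(Var[W]) = (6 - 10.5) / 4.7037 = -0.9567.
        Two-sided p = 2*Phi(z) = 0.338724.
Step 6: alpha = 0.05. fail to reject H0.

W+ = 6, W- = 15, W = min = 6, p = 0.338724, fail to reject H0.


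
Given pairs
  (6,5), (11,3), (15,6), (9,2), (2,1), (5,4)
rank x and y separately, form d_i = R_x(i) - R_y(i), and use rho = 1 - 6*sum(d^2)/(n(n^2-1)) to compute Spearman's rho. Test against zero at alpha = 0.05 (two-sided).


Step 1: Rank x and y separately (midranks; no ties here).
rank(x): 6->3, 11->5, 15->6, 9->4, 2->1, 5->2
rank(y): 5->5, 3->3, 6->6, 2->2, 1->1, 4->4
Step 2: d_i = R_x(i) - R_y(i); compute d_i^2.
  (3-5)^2=4, (5-3)^2=4, (6-6)^2=0, (4-2)^2=4, (1-1)^2=0, (2-4)^2=4
sum(d^2) = 16.
Step 3: rho = 1 - 6*16 / (6*(6^2 - 1)) = 1 - 96/210 = 0.542857.
Step 4: Under H0, t = rho * sqrt((n-2)/(1-rho^2)) = 1.2928 ~ t(4).
Step 5: Two-sided p-value from the t-distribution with 4 df = 0.265703.
Step 6: alpha = 0.05. fail to reject H0.

rho = 0.5429, p = 0.265703, fail to reject H0 at alpha = 0.05.


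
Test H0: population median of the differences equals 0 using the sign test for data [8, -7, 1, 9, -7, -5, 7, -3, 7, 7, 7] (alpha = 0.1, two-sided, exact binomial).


Step 1: Discard zero differences. Original n = 11; n_eff = number of nonzero differences = 11.
Nonzero differences (with sign): +8, -7, +1, +9, -7, -5, +7, -3, +7, +7, +7
Step 2: Count signs: positive = 7, negative = 4.
Step 3: Under H0: P(positive) = 0.5, so the number of positives S ~ Bin(11, 0.5).
Step 4: Two-sided exact p-value = sum of Bin(11,0.5) probabilities at or below the observed probability = 0.548828.
Step 5: alpha = 0.1. fail to reject H0.

n_eff = 11, pos = 7, neg = 4, p = 0.548828, fail to reject H0.


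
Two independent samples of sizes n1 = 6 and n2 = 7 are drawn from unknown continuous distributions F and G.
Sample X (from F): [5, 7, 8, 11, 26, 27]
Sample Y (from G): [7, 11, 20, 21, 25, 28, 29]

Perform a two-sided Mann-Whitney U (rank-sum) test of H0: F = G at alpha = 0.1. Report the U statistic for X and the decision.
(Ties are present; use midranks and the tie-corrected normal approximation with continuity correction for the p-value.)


Step 1: Combine and sort all 13 observations; assign midranks.
sorted (value, group): (5,X), (7,X), (7,Y), (8,X), (11,X), (11,Y), (20,Y), (21,Y), (25,Y), (26,X), (27,X), (28,Y), (29,Y)
ranks: 5->1, 7->2.5, 7->2.5, 8->4, 11->5.5, 11->5.5, 20->7, 21->8, 25->9, 26->10, 27->11, 28->12, 29->13
Step 2: Rank sum for X: R1 = 1 + 2.5 + 4 + 5.5 + 10 + 11 = 34.
Step 3: U_X = R1 - n1(n1+1)/2 = 34 - 6*7/2 = 34 - 21 = 13.
       U_Y = n1*n2 - U_X = 42 - 13 = 29.
Step 4: Ties are present, so use the tie-corrected normal approximation (with continuity correction) for the p-value.
Step 5: p-value = 0.282651; compare to alpha = 0.1. fail to reject H0.

U_X = 13, p = 0.282651, fail to reject H0 at alpha = 0.1.


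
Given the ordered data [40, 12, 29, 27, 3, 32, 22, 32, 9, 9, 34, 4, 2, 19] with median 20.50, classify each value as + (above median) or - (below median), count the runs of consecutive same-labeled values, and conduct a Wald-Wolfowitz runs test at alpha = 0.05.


Step 1: Compute median = 20.50; label A = above, B = below.
Labels in order: ABAABAAABBABBB  (n_A = 7, n_B = 7)
Step 2: Count runs R = 8.
Step 3: Under H0 (random ordering), E[R] = 2*n_A*n_B/(n_A+n_B) + 1 = 2*7*7/14 + 1 = 8.0000.
        Var[R] = 2*n_A*n_B*(2*n_A*n_B - n_A - n_B) / ((n_A+n_B)^2 * (n_A+n_B-1)) = 8232/2548 = 3.2308.
        SD[R] = 1.7974.
Step 4: R = E[R], so z = 0 with no continuity correction.
Step 5: Two-sided p-value via normal approximation = 2*(1 - Phi(|z|)) = 1.000000.
Step 6: alpha = 0.05. fail to reject H0.

R = 8, z = 0.0000, p = 1.000000, fail to reject H0.


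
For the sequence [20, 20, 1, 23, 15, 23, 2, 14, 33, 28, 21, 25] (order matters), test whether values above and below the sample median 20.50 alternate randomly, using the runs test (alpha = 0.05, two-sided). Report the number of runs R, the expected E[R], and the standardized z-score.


Step 1: Compute median = 20.50; label A = above, B = below.
Labels in order: BBBABABBAAAA  (n_A = 6, n_B = 6)
Step 2: Count runs R = 6.
Step 3: Under H0 (random ordering), E[R] = 2*n_A*n_B/(n_A+n_B) + 1 = 2*6*6/12 + 1 = 7.0000.
        Var[R] = 2*n_A*n_B*(2*n_A*n_B - n_A - n_B) / ((n_A+n_B)^2 * (n_A+n_B-1)) = 4320/1584 = 2.7273.
        SD[R] = 1.6514.
Step 4: Continuity-corrected z = (R + 0.5 - E[R]) / SD[R] = (6 + 0.5 - 7.0000) / 1.6514 = -0.3028.
Step 5: Two-sided p-value via normal approximation = 2*(1 - Phi(|z|)) = 0.762069.
Step 6: alpha = 0.05. fail to reject H0.

R = 6, z = -0.3028, p = 0.762069, fail to reject H0.


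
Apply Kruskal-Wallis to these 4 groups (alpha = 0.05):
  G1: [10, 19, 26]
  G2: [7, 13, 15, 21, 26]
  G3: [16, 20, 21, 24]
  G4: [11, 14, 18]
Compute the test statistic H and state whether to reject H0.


Step 1: Combine all N = 15 observations and assign midranks.
sorted (value, group, rank): (7,G2,1), (10,G1,2), (11,G4,3), (13,G2,4), (14,G4,5), (15,G2,6), (16,G3,7), (18,G4,8), (19,G1,9), (20,G3,10), (21,G2,11.5), (21,G3,11.5), (24,G3,13), (26,G1,14.5), (26,G2,14.5)
Step 2: Sum ranks within each group.
R_1 = 25.5 (n_1 = 3)
R_2 = 37 (n_2 = 5)
R_3 = 41.5 (n_3 = 4)
R_4 = 16 (n_4 = 3)
Step 3: H = 12/(N(N+1)) * sum(R_i^2/n_i) - 3(N+1)
     = 12/(15*16) * (25.5^2/3 + 37^2/5 + 41.5^2/4 + 16^2/3) - 3*16
     = 0.050000 * 1006.45 - 48
     = 2.322292.
Step 4: Ties present; correction factor C = 1 - 12/(15^3 - 15) = 0.996429. Corrected H = 2.322292 / 0.996429 = 2.330615.
Step 5: Under H0, H ~ chi^2(3); p-value = 0.506681.
Step 6: alpha = 0.05. fail to reject H0.

H = 2.3306, df = 3, p = 0.506681, fail to reject H0.


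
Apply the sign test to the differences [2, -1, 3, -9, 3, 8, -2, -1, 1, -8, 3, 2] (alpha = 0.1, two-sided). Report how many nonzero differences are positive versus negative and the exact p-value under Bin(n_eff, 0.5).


Step 1: Discard zero differences. Original n = 12; n_eff = number of nonzero differences = 12.
Nonzero differences (with sign): +2, -1, +3, -9, +3, +8, -2, -1, +1, -8, +3, +2
Step 2: Count signs: positive = 7, negative = 5.
Step 3: Under H0: P(positive) = 0.5, so the number of positives S ~ Bin(12, 0.5).
Step 4: Two-sided exact p-value = sum of Bin(12,0.5) probabilities at or below the observed probability = 0.774414.
Step 5: alpha = 0.1. fail to reject H0.

n_eff = 12, pos = 7, neg = 5, p = 0.774414, fail to reject H0.


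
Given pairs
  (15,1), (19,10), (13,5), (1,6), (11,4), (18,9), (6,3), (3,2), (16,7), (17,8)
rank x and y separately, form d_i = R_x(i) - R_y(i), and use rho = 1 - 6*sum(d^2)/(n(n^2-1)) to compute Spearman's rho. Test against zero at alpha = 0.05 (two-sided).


Step 1: Rank x and y separately (midranks; no ties here).
rank(x): 15->6, 19->10, 13->5, 1->1, 11->4, 18->9, 6->3, 3->2, 16->7, 17->8
rank(y): 1->1, 10->10, 5->5, 6->6, 4->4, 9->9, 3->3, 2->2, 7->7, 8->8
Step 2: d_i = R_x(i) - R_y(i); compute d_i^2.
  (6-1)^2=25, (10-10)^2=0, (5-5)^2=0, (1-6)^2=25, (4-4)^2=0, (9-9)^2=0, (3-3)^2=0, (2-2)^2=0, (7-7)^2=0, (8-8)^2=0
sum(d^2) = 50.
Step 3: rho = 1 - 6*50 / (10*(10^2 - 1)) = 1 - 300/990 = 0.696970.
Step 4: Under H0, t = rho * sqrt((n-2)/(1-rho^2)) = 2.7490 ~ t(8).
Step 5: Two-sided p-value from the t-distribution with 8 df = 0.025097.
Step 6: alpha = 0.05. reject H0.

rho = 0.6970, p = 0.025097, reject H0 at alpha = 0.05.


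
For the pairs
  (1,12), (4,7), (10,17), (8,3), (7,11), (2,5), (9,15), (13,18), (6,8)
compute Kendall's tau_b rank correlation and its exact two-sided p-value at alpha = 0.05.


Step 1: Enumerate the 36 unordered pairs (i,j) with i<j and classify each by sign(x_j-x_i) * sign(y_j-y_i).
  (1,2):dx=+3,dy=-5->D; (1,3):dx=+9,dy=+5->C; (1,4):dx=+7,dy=-9->D; (1,5):dx=+6,dy=-1->D
  (1,6):dx=+1,dy=-7->D; (1,7):dx=+8,dy=+3->C; (1,8):dx=+12,dy=+6->C; (1,9):dx=+5,dy=-4->D
  (2,3):dx=+6,dy=+10->C; (2,4):dx=+4,dy=-4->D; (2,5):dx=+3,dy=+4->C; (2,6):dx=-2,dy=-2->C
  (2,7):dx=+5,dy=+8->C; (2,8):dx=+9,dy=+11->C; (2,9):dx=+2,dy=+1->C; (3,4):dx=-2,dy=-14->C
  (3,5):dx=-3,dy=-6->C; (3,6):dx=-8,dy=-12->C; (3,7):dx=-1,dy=-2->C; (3,8):dx=+3,dy=+1->C
  (3,9):dx=-4,dy=-9->C; (4,5):dx=-1,dy=+8->D; (4,6):dx=-6,dy=+2->D; (4,7):dx=+1,dy=+12->C
  (4,8):dx=+5,dy=+15->C; (4,9):dx=-2,dy=+5->D; (5,6):dx=-5,dy=-6->C; (5,7):dx=+2,dy=+4->C
  (5,8):dx=+6,dy=+7->C; (5,9):dx=-1,dy=-3->C; (6,7):dx=+7,dy=+10->C; (6,8):dx=+11,dy=+13->C
  (6,9):dx=+4,dy=+3->C; (7,8):dx=+4,dy=+3->C; (7,9):dx=-3,dy=-7->C; (8,9):dx=-7,dy=-10->C
Step 2: C = 27, D = 9, total pairs = 36.
Step 3: tau = (C - D)/(n(n-1)/2) = (27 - 9)/36 = 0.500000.
Step 4: Exact two-sided p-value (enumerate n! = 362880 permutations of y under H0): p = 0.075176.
Step 5: alpha = 0.05. fail to reject H0.

tau_b = 0.5000 (C=27, D=9), p = 0.075176, fail to reject H0.


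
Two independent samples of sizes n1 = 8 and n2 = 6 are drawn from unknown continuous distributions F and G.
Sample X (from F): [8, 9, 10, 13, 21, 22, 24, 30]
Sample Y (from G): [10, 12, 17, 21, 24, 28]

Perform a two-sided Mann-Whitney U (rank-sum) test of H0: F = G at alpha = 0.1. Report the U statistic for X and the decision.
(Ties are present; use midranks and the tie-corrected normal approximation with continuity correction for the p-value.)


Step 1: Combine and sort all 14 observations; assign midranks.
sorted (value, group): (8,X), (9,X), (10,X), (10,Y), (12,Y), (13,X), (17,Y), (21,X), (21,Y), (22,X), (24,X), (24,Y), (28,Y), (30,X)
ranks: 8->1, 9->2, 10->3.5, 10->3.5, 12->5, 13->6, 17->7, 21->8.5, 21->8.5, 22->10, 24->11.5, 24->11.5, 28->13, 30->14
Step 2: Rank sum for X: R1 = 1 + 2 + 3.5 + 6 + 8.5 + 10 + 11.5 + 14 = 56.5.
Step 3: U_X = R1 - n1(n1+1)/2 = 56.5 - 8*9/2 = 56.5 - 36 = 20.5.
       U_Y = n1*n2 - U_X = 48 - 20.5 = 27.5.
Step 4: Ties are present, so use the tie-corrected normal approximation (with continuity correction) for the p-value.
Step 5: p-value = 0.697586; compare to alpha = 0.1. fail to reject H0.

U_X = 20.5, p = 0.697586, fail to reject H0 at alpha = 0.1.
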